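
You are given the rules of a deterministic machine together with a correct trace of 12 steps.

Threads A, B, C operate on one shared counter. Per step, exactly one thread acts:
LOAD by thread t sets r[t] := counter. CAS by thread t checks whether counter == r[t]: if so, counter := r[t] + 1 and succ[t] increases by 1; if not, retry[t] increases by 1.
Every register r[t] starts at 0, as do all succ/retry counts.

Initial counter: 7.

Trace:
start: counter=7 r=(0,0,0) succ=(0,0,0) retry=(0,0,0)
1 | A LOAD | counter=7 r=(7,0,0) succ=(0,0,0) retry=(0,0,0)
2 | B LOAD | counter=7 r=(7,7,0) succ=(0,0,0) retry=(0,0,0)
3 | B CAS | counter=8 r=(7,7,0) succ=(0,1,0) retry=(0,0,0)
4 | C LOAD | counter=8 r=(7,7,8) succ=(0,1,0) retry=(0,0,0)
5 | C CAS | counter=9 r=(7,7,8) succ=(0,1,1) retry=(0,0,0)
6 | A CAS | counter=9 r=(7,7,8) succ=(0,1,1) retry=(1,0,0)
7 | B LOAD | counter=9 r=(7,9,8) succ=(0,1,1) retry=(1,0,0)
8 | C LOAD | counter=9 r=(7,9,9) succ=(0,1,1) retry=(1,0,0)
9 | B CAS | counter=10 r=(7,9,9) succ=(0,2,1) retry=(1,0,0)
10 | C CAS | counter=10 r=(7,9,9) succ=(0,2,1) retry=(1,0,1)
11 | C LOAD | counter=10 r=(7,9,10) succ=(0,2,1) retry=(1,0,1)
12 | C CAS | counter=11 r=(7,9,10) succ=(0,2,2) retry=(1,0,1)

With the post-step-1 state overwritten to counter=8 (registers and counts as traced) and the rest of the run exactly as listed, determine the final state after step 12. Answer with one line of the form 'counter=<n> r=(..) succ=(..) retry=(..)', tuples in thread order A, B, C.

counter=12 r=(7,10,11) succ=(0,2,2) retry=(1,0,1)

state after step 1 := counter=8 r=(7,0,0) succ=(0,0,0) retry=(0,0,0)
2 | B LOAD | counter=8 r=(7,8,0) succ=(0,0,0) retry=(0,0,0)
3 | B CAS | counter=9 r=(7,8,0) succ=(0,1,0) retry=(0,0,0)
4 | C LOAD | counter=9 r=(7,8,9) succ=(0,1,0) retry=(0,0,0)
5 | C CAS | counter=10 r=(7,8,9) succ=(0,1,1) retry=(0,0,0)
6 | A CAS | counter=10 r=(7,8,9) succ=(0,1,1) retry=(1,0,0)
7 | B LOAD | counter=10 r=(7,10,9) succ=(0,1,1) retry=(1,0,0)
8 | C LOAD | counter=10 r=(7,10,10) succ=(0,1,1) retry=(1,0,0)
9 | B CAS | counter=11 r=(7,10,10) succ=(0,2,1) retry=(1,0,0)
10 | C CAS | counter=11 r=(7,10,10) succ=(0,2,1) retry=(1,0,1)
11 | C LOAD | counter=11 r=(7,10,11) succ=(0,2,1) retry=(1,0,1)
12 | C CAS | counter=12 r=(7,10,11) succ=(0,2,2) retry=(1,0,1)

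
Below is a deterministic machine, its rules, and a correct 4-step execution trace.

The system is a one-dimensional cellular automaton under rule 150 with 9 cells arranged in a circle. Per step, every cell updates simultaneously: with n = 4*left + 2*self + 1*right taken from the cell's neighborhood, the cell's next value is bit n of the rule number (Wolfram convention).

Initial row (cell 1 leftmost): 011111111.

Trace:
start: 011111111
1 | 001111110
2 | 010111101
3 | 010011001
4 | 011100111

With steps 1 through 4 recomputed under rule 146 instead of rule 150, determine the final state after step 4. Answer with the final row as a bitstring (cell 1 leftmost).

000100100

(re-executing steps 1..4 under rule 146; state before step 1: 011111111)
1 | 001111110
2 | 010111101
3 | 000011000
4 | 000100100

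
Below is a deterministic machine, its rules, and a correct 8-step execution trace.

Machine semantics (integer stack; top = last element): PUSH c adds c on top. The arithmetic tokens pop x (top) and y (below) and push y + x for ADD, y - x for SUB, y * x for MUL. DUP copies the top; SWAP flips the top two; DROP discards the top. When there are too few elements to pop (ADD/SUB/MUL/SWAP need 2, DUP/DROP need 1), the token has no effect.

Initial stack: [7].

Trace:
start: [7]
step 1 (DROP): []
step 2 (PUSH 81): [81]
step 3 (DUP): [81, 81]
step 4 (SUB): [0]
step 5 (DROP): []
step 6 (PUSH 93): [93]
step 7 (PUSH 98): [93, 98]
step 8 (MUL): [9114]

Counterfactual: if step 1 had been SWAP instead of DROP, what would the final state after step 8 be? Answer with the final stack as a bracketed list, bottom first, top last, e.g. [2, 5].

[7, 9114]

(re-executing from step 1 with the substitution; state before step 1: [7])
step 1 (SWAP): [7]
step 2 (PUSH 81): [7, 81]
step 3 (DUP): [7, 81, 81]
step 4 (SUB): [7, 0]
step 5 (DROP): [7]
step 6 (PUSH 93): [7, 93]
step 7 (PUSH 98): [7, 93, 98]
step 8 (MUL): [7, 9114]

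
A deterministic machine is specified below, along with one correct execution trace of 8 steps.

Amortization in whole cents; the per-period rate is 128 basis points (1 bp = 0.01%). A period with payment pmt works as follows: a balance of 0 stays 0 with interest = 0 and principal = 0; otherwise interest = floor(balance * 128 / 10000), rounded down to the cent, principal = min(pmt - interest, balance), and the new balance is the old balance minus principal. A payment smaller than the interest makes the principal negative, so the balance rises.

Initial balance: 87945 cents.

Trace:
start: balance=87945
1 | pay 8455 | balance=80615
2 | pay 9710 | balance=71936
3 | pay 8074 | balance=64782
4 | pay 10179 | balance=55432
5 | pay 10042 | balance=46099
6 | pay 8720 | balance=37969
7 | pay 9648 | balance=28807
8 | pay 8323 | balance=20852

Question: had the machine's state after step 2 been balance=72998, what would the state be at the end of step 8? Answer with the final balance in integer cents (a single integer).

state after step 2 := balance=72998
3 | pay 8074 | balance=65858
4 | pay 10179 | balance=56521
5 | pay 10042 | balance=47202
6 | pay 8720 | balance=39086
7 | pay 9648 | balance=29938
8 | pay 8323 | balance=21998

21998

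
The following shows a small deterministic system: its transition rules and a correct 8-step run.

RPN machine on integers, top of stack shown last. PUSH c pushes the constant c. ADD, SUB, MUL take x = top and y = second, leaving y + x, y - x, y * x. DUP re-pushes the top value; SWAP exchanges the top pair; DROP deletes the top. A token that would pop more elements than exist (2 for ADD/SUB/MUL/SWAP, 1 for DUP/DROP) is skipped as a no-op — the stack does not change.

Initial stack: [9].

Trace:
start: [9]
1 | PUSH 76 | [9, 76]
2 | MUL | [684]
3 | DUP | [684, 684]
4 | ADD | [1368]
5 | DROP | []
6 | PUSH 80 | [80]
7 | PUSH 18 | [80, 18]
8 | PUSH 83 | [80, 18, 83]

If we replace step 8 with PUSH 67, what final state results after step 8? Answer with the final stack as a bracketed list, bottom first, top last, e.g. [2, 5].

[80, 18, 67]

(re-executing from step 8 with the substitution; state before step 8: [80, 18])
8 | PUSH 67 | [80, 18, 67]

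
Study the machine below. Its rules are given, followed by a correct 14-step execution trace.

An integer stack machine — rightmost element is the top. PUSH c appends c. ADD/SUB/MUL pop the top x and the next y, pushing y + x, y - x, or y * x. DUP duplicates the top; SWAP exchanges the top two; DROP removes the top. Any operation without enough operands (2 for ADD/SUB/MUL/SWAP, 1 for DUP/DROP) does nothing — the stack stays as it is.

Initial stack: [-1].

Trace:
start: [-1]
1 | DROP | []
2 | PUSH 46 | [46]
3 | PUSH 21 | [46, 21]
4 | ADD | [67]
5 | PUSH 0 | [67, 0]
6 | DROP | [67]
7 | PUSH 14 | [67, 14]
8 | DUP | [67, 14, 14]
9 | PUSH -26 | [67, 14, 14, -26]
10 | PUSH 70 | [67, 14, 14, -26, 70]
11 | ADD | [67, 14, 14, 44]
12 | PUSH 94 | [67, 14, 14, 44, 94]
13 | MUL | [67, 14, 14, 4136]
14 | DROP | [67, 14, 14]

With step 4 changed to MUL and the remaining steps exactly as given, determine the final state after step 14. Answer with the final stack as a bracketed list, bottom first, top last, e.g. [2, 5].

[966, 14, 14]

(re-executing from step 4 with the substitution; state before step 4: [46, 21])
4 | MUL | [966]
5 | PUSH 0 | [966, 0]
6 | DROP | [966]
7 | PUSH 14 | [966, 14]
8 | DUP | [966, 14, 14]
9 | PUSH -26 | [966, 14, 14, -26]
10 | PUSH 70 | [966, 14, 14, -26, 70]
11 | ADD | [966, 14, 14, 44]
12 | PUSH 94 | [966, 14, 14, 44, 94]
13 | MUL | [966, 14, 14, 4136]
14 | DROP | [966, 14, 14]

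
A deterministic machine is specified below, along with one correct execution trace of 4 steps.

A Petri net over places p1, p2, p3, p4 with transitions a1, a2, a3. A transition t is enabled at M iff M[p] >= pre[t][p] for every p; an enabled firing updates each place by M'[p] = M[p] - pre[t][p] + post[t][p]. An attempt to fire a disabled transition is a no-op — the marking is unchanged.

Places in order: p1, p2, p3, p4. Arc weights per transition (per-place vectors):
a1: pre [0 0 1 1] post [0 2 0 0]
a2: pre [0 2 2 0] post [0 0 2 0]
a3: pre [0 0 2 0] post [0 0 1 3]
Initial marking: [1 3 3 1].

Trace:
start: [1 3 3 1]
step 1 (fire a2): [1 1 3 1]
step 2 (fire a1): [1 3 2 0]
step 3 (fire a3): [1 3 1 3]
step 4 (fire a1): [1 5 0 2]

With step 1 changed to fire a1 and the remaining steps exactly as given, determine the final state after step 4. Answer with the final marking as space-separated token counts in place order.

(re-executing from step 1 with the substitution; state before step 1: [1 3 3 1])
step 1 (fire a1): [1 5 2 0]
step 2 (fire a1): [1 5 2 0]
step 3 (fire a3): [1 5 1 3]
step 4 (fire a1): [1 7 0 2]

1 7 0 2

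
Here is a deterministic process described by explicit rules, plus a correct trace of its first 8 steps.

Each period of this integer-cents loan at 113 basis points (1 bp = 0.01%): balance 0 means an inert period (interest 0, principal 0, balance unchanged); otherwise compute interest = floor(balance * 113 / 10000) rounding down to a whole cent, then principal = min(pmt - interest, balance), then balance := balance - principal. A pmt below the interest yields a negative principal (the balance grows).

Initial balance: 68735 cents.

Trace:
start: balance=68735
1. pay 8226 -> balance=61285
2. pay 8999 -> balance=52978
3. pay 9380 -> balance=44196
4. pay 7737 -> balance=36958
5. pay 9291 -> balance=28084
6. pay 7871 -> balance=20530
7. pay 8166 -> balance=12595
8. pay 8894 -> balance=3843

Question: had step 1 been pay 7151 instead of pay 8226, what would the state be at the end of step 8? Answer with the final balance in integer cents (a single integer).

5006

(re-executing from step 1 with the substitution; state before step 1: balance=68735)
1. pay 7151 -> balance=62360
2. pay 8999 -> balance=54065
3. pay 9380 -> balance=45295
4. pay 7737 -> balance=38069
5. pay 9291 -> balance=29208
6. pay 7871 -> balance=21667
7. pay 8166 -> balance=13745
8. pay 8894 -> balance=5006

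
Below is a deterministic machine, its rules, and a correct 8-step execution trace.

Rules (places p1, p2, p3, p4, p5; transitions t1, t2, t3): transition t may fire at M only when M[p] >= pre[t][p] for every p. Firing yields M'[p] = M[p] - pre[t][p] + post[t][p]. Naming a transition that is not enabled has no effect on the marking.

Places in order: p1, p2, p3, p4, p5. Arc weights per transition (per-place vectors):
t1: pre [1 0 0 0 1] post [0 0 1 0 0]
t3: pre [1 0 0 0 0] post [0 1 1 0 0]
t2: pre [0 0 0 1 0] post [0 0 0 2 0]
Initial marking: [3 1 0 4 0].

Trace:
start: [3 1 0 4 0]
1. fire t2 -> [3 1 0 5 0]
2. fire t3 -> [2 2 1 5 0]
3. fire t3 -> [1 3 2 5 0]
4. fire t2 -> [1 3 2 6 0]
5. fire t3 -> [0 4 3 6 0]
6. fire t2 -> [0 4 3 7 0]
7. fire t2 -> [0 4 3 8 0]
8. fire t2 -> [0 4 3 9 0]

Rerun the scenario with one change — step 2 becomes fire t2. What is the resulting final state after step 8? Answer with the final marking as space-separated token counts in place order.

(re-executing from step 2 with the substitution; state before step 2: [3 1 0 5 0])
2. fire t2 -> [3 1 0 6 0]
3. fire t3 -> [2 2 1 6 0]
4. fire t2 -> [2 2 1 7 0]
5. fire t3 -> [1 3 2 7 0]
6. fire t2 -> [1 3 2 8 0]
7. fire t2 -> [1 3 2 9 0]
8. fire t2 -> [1 3 2 10 0]

1 3 2 10 0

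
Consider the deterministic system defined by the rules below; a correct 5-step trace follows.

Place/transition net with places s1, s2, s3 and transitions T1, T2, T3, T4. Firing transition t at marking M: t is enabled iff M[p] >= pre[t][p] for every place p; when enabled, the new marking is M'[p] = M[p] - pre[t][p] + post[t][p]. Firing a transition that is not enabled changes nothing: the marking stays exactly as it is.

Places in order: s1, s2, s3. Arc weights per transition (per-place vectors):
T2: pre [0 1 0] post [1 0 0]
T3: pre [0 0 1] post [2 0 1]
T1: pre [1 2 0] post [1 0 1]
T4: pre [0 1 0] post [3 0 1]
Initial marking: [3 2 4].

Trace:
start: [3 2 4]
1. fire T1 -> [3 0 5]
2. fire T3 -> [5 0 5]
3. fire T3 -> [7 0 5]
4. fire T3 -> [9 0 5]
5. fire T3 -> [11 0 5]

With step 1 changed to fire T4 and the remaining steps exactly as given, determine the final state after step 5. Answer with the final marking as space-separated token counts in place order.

14 1 5

(re-executing from step 1 with the substitution; state before step 1: [3 2 4])
1. fire T4 -> [6 1 5]
2. fire T3 -> [8 1 5]
3. fire T3 -> [10 1 5]
4. fire T3 -> [12 1 5]
5. fire T3 -> [14 1 5]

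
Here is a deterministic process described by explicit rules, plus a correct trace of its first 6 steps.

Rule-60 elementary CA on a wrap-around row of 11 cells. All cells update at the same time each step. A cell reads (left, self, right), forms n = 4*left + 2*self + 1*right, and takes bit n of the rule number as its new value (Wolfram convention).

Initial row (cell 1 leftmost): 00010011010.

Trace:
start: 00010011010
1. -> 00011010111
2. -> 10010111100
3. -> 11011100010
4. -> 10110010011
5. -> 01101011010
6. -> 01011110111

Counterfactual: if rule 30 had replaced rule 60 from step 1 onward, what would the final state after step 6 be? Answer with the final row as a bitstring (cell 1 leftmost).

(re-executing steps 1..6 under rule 30; state before step 1: 00010011010)
1. -> 00111110011
2. -> 11100001110
3. -> 10010011000
4. -> 11111110101
5. -> 00000000101
6. -> 10000001101

10000001101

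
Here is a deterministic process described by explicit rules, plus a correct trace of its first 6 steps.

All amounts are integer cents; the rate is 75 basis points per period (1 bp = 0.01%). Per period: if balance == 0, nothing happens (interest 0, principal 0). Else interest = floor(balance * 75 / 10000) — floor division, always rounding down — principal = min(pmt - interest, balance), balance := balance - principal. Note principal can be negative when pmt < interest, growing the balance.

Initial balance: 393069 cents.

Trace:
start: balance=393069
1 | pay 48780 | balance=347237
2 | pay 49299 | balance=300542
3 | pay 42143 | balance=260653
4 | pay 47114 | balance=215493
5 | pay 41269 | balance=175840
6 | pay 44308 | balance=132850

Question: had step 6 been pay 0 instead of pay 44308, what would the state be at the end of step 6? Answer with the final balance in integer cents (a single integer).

(re-executing from step 6 with the substitution; state before step 6: balance=175840)
6 | pay 0 | balance=177158

177158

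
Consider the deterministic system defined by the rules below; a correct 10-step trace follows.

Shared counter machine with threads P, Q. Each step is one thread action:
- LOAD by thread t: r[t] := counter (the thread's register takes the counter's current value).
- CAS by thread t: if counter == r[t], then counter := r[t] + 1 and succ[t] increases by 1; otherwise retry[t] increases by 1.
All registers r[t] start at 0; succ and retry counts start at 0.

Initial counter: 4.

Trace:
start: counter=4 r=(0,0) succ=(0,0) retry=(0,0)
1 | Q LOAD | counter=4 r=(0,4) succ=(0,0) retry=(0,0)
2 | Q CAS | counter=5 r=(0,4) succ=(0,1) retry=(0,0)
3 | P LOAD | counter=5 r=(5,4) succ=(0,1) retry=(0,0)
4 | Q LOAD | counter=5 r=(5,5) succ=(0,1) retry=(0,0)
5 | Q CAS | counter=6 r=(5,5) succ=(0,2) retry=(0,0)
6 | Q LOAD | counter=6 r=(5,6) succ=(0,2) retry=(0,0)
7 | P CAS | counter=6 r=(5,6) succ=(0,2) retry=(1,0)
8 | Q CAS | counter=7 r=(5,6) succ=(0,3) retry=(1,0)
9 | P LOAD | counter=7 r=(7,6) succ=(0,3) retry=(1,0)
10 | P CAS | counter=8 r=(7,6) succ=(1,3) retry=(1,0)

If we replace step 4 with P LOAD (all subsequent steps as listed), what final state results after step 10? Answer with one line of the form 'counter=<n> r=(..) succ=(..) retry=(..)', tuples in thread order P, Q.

counter=7 r=(6,5) succ=(2,1) retry=(0,2)

(re-executing from step 4 with the substitution; state before step 4: counter=5 r=(5,4) succ=(0,1) retry=(0,0))
4 | P LOAD | counter=5 r=(5,4) succ=(0,1) retry=(0,0)
5 | Q CAS | counter=5 r=(5,4) succ=(0,1) retry=(0,1)
6 | Q LOAD | counter=5 r=(5,5) succ=(0,1) retry=(0,1)
7 | P CAS | counter=6 r=(5,5) succ=(1,1) retry=(0,1)
8 | Q CAS | counter=6 r=(5,5) succ=(1,1) retry=(0,2)
9 | P LOAD | counter=6 r=(6,5) succ=(1,1) retry=(0,2)
10 | P CAS | counter=7 r=(6,5) succ=(2,1) retry=(0,2)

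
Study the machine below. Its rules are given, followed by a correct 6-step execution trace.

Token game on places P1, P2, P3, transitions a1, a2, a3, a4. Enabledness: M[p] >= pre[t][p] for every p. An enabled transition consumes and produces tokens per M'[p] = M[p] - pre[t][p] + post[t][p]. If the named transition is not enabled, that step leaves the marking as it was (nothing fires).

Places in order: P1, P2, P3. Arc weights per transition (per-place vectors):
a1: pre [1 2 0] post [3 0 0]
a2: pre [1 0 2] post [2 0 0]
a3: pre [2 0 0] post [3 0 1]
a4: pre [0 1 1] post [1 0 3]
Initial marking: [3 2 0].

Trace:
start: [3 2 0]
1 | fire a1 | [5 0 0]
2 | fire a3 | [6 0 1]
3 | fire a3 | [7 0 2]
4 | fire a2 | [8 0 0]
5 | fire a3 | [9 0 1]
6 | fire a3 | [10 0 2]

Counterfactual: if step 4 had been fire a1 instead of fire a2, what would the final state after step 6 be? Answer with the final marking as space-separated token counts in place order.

9 0 4

(re-executing from step 4 with the substitution; state before step 4: [7 0 2])
4 | fire a1 | [7 0 2]
5 | fire a3 | [8 0 3]
6 | fire a3 | [9 0 4]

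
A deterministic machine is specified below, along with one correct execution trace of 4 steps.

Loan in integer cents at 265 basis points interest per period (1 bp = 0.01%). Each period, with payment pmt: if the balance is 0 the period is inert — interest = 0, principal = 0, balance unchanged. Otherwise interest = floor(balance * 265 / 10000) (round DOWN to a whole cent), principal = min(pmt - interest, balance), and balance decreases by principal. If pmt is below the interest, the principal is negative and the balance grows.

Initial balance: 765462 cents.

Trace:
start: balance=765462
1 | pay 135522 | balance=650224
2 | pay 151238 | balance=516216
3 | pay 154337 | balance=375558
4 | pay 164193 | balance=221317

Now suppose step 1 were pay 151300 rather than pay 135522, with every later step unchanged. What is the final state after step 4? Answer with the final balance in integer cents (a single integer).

(re-executing from step 1 with the substitution; state before step 1: balance=765462)
1 | pay 151300 | balance=634446
2 | pay 151238 | balance=500020
3 | pay 154337 | balance=358933
4 | pay 164193 | balance=204251

204251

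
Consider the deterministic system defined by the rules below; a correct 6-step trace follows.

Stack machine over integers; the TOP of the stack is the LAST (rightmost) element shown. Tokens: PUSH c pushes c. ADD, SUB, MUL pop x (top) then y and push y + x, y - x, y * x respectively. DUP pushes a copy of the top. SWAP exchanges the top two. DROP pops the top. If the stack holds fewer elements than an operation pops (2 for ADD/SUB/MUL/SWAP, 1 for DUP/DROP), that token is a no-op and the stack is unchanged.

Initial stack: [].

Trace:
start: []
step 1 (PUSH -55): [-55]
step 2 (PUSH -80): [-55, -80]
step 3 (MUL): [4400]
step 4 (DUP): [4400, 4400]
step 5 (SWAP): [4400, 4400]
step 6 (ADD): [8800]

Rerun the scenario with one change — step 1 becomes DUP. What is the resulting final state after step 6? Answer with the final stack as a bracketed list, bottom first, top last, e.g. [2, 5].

[-160]

(re-executing from step 1 with the substitution; state before step 1: [])
step 1 (DUP): []
step 2 (PUSH -80): [-80]
step 3 (MUL): [-80]
step 4 (DUP): [-80, -80]
step 5 (SWAP): [-80, -80]
step 6 (ADD): [-160]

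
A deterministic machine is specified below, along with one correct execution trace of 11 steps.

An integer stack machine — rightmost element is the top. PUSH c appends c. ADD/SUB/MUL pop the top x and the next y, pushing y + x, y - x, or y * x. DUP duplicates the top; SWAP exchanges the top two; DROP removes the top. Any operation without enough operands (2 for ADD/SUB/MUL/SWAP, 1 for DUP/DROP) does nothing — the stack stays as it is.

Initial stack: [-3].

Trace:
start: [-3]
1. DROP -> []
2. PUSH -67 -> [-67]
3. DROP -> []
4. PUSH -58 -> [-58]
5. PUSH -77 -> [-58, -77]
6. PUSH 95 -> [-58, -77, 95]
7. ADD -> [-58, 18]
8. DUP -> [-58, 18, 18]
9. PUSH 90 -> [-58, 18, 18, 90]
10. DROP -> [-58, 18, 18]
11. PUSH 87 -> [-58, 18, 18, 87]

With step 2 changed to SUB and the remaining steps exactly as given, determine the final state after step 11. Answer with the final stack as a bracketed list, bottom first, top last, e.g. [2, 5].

[-58, 18, 18, 87]

(re-executing from step 2 with the substitution; state before step 2: [])
2. SUB -> []
3. DROP -> []
4. PUSH -58 -> [-58]
5. PUSH -77 -> [-58, -77]
6. PUSH 95 -> [-58, -77, 95]
7. ADD -> [-58, 18]
8. DUP -> [-58, 18, 18]
9. PUSH 90 -> [-58, 18, 18, 90]
10. DROP -> [-58, 18, 18]
11. PUSH 87 -> [-58, 18, 18, 87]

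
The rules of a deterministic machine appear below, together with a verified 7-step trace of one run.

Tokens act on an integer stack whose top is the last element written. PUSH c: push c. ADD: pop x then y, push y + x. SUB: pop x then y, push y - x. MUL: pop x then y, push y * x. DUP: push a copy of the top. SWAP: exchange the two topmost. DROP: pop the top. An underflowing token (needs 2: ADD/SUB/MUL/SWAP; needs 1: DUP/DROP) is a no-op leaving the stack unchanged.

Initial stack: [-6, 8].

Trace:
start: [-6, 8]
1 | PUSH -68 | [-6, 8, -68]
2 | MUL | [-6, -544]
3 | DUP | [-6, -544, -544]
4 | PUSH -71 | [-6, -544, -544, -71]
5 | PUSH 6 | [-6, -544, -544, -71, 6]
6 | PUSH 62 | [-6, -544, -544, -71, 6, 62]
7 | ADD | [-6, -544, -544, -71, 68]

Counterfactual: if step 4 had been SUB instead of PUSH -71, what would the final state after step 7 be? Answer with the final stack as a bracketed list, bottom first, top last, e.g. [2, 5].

[-6, 0, 68]

(re-executing from step 4 with the substitution; state before step 4: [-6, -544, -544])
4 | SUB | [-6, 0]
5 | PUSH 6 | [-6, 0, 6]
6 | PUSH 62 | [-6, 0, 6, 62]
7 | ADD | [-6, 0, 68]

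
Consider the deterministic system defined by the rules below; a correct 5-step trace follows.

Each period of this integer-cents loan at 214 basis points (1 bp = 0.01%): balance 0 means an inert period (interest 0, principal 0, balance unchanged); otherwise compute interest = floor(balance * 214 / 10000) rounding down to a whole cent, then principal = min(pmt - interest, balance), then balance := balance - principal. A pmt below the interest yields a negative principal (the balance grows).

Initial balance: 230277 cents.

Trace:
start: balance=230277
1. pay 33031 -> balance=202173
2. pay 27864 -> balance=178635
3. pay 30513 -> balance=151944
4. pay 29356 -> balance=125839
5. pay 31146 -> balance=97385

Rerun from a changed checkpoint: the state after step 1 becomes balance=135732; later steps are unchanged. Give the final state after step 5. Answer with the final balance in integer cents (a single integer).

25072

state after step 1 := balance=135732
2. pay 27864 -> balance=110772
3. pay 30513 -> balance=82629
4. pay 29356 -> balance=55041
5. pay 31146 -> balance=25072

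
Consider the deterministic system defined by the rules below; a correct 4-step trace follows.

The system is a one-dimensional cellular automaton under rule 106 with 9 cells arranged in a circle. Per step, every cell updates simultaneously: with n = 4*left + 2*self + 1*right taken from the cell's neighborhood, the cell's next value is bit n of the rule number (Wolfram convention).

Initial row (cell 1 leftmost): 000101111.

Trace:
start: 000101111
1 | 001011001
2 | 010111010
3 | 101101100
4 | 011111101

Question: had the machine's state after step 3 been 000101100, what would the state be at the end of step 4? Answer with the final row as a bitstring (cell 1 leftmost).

001011100

state after step 3 := 000101100
4 | 001011100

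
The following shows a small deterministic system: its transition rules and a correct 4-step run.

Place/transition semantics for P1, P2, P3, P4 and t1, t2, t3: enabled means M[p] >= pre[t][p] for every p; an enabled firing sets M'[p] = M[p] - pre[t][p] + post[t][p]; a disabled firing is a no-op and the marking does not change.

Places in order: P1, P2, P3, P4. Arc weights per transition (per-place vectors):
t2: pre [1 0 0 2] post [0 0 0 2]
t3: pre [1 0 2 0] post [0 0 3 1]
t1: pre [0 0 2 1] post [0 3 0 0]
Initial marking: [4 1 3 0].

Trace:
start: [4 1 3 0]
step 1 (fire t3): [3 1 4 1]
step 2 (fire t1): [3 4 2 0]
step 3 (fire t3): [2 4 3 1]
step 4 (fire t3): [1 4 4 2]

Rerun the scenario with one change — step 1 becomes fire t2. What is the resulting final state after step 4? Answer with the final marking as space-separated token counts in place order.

(re-executing from step 1 with the substitution; state before step 1: [4 1 3 0])
step 1 (fire t2): [4 1 3 0]
step 2 (fire t1): [4 1 3 0]
step 3 (fire t3): [3 1 4 1]
step 4 (fire t3): [2 1 5 2]

2 1 5 2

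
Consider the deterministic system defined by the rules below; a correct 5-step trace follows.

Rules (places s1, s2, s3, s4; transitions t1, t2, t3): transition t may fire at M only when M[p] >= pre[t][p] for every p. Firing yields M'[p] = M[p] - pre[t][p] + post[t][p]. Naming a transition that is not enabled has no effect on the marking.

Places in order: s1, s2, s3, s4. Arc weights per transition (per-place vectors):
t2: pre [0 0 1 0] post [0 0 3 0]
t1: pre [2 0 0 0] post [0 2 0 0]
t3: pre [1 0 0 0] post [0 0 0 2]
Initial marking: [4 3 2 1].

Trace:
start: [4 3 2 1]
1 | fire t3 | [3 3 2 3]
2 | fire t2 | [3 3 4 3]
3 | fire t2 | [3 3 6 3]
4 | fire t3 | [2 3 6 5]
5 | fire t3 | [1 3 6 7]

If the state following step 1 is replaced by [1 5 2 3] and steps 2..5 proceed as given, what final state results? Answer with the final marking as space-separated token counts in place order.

state after step 1 := [1 5 2 3]
2 | fire t2 | [1 5 4 3]
3 | fire t2 | [1 5 6 3]
4 | fire t3 | [0 5 6 5]
5 | fire t3 | [0 5 6 5]

0 5 6 5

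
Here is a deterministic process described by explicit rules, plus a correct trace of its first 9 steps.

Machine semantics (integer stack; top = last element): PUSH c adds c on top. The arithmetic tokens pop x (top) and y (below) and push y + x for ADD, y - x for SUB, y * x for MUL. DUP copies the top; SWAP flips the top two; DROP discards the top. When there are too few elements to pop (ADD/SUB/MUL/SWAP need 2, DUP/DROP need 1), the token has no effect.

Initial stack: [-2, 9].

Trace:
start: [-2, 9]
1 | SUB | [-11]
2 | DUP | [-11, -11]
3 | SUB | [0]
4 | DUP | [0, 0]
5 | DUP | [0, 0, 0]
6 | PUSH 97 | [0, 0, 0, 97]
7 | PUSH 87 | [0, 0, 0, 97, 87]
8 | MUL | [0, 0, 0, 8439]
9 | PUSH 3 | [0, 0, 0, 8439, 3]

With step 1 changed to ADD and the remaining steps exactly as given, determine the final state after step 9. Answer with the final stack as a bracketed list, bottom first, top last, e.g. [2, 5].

(re-executing from step 1 with the substitution; state before step 1: [-2, 9])
1 | ADD | [7]
2 | DUP | [7, 7]
3 | SUB | [0]
4 | DUP | [0, 0]
5 | DUP | [0, 0, 0]
6 | PUSH 97 | [0, 0, 0, 97]
7 | PUSH 87 | [0, 0, 0, 97, 87]
8 | MUL | [0, 0, 0, 8439]
9 | PUSH 3 | [0, 0, 0, 8439, 3]

[0, 0, 0, 8439, 3]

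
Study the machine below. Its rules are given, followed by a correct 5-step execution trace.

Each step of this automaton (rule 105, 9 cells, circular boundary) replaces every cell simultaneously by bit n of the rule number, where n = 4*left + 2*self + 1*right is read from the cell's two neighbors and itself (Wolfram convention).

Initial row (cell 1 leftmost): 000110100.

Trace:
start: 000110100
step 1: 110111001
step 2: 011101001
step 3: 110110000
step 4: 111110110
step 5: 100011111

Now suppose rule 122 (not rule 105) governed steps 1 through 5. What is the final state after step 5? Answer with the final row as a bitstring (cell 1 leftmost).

110000110

(re-executing steps 1..5 under rule 122; state before step 1: 000110100)
step 1: 001111010
step 2: 011001101
step 3: 111111110
step 4: 100000011
step 5: 110000110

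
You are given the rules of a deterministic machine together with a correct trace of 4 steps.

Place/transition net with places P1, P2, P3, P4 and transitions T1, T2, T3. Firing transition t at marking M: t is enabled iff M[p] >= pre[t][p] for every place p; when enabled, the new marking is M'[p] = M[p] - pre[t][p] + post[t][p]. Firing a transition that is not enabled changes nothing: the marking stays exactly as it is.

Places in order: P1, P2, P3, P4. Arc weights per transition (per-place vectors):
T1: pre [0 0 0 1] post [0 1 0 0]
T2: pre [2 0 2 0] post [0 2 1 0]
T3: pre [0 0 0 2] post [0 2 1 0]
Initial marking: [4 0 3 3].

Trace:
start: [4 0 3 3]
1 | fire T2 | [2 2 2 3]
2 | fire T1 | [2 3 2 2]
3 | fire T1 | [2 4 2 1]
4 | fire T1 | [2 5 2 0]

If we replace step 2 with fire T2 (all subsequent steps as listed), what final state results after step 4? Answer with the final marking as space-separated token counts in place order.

(re-executing from step 2 with the substitution; state before step 2: [2 2 2 3])
2 | fire T2 | [0 4 1 3]
3 | fire T1 | [0 5 1 2]
4 | fire T1 | [0 6 1 1]

0 6 1 1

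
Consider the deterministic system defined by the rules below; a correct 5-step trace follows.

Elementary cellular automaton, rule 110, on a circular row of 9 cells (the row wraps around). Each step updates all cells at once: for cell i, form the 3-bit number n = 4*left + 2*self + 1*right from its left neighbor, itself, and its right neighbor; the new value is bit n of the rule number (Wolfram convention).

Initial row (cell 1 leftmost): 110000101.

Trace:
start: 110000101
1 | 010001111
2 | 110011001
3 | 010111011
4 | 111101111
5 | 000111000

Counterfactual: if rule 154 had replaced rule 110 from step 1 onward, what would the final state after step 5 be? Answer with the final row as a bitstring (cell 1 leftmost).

(re-executing steps 1..5 under rule 154; state before step 1: 110000101)
1 | 101001001
2 | 000110111
3 | 101100110
4 | 001011100
5 | 010011010

010011010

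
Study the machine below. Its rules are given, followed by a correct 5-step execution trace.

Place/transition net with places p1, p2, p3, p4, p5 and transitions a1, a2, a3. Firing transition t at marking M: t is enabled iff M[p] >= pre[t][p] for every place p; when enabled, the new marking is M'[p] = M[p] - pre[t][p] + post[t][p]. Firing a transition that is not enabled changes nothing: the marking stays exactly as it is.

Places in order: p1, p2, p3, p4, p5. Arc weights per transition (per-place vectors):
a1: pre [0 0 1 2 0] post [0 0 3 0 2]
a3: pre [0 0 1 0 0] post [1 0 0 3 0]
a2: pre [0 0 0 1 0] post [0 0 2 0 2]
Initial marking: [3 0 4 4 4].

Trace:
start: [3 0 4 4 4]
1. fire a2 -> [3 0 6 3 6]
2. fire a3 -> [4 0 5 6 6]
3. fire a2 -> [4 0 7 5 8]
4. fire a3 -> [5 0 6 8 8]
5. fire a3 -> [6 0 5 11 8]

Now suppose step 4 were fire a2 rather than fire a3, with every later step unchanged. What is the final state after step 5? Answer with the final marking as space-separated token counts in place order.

(re-executing from step 4 with the substitution; state before step 4: [4 0 7 5 8])
4. fire a2 -> [4 0 9 4 10]
5. fire a3 -> [5 0 8 7 10]

5 0 8 7 10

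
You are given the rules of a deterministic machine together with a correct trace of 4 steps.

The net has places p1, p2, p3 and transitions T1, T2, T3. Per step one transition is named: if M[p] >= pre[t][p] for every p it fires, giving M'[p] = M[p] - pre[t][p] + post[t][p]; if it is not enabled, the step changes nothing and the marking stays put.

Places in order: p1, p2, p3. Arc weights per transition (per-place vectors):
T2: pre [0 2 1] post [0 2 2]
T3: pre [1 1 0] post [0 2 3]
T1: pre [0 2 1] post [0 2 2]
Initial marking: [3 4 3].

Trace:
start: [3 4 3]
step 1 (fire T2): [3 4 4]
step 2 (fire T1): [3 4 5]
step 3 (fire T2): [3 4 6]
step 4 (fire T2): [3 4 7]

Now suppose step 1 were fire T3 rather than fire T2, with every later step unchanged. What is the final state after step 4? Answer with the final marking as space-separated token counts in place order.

2 5 9

(re-executing from step 1 with the substitution; state before step 1: [3 4 3])
step 1 (fire T3): [2 5 6]
step 2 (fire T1): [2 5 7]
step 3 (fire T2): [2 5 8]
step 4 (fire T2): [2 5 9]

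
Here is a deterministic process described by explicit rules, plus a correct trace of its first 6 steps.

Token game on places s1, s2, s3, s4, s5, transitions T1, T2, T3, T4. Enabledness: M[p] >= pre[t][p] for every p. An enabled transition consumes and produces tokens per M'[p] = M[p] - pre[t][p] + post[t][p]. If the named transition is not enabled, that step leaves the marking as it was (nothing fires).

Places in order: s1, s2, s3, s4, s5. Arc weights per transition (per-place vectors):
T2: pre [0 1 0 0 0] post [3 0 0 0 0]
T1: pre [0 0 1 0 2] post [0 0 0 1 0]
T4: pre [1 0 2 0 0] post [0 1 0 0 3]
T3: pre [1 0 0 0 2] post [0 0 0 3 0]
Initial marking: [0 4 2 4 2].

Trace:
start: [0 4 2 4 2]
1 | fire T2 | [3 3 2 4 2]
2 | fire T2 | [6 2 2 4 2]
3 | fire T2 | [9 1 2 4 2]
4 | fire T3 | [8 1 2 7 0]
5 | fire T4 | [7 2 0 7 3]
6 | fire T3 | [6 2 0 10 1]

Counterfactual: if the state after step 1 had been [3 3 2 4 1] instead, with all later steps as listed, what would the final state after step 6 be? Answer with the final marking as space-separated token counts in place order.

7 2 0 7 2

state after step 1 := [3 3 2 4 1]
2 | fire T2 | [6 2 2 4 1]
3 | fire T2 | [9 1 2 4 1]
4 | fire T3 | [9 1 2 4 1]
5 | fire T4 | [8 2 0 4 4]
6 | fire T3 | [7 2 0 7 2]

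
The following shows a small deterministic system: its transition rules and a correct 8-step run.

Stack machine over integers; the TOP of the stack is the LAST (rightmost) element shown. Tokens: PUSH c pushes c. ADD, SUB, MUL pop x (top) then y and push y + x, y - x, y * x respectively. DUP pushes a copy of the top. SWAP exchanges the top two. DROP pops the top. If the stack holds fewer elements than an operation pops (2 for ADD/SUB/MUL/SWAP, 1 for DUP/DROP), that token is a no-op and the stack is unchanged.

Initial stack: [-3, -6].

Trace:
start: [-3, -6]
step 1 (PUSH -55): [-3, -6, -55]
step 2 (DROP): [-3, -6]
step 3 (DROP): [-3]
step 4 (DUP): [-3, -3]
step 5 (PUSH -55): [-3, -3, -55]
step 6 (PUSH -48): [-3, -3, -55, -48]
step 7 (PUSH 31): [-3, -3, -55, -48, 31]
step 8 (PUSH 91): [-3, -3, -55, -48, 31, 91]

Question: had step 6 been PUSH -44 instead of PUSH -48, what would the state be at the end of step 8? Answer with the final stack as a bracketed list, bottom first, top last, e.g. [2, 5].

(re-executing from step 6 with the substitution; state before step 6: [-3, -3, -55])
step 6 (PUSH -44): [-3, -3, -55, -44]
step 7 (PUSH 31): [-3, -3, -55, -44, 31]
step 8 (PUSH 91): [-3, -3, -55, -44, 31, 91]

[-3, -3, -55, -44, 31, 91]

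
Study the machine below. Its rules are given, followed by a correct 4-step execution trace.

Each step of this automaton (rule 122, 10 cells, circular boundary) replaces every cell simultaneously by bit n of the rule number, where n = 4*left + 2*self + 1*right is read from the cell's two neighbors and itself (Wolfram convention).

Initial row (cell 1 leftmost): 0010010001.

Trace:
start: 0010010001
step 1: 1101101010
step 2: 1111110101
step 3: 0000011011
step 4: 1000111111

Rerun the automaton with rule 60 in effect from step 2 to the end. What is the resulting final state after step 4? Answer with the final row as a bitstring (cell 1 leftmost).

(re-executing steps 2..4 under rule 60; state before step 2: 1101101010)
step 2: 1011011111
step 3: 0110110000
step 4: 0101101000

0101101000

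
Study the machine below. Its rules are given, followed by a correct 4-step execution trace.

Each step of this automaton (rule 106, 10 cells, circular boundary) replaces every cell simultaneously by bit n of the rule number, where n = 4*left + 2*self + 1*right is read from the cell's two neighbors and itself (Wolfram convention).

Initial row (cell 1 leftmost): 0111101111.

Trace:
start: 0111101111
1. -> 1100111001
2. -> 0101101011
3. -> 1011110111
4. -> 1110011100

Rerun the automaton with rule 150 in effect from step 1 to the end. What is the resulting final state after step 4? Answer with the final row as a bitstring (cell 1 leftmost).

(re-executing steps 1..4 under rule 150; state before step 1: 0111101111)
1. -> 0011000110
2. -> 0100101001
3. -> 0111101111
4. -> 0011000110

0011000110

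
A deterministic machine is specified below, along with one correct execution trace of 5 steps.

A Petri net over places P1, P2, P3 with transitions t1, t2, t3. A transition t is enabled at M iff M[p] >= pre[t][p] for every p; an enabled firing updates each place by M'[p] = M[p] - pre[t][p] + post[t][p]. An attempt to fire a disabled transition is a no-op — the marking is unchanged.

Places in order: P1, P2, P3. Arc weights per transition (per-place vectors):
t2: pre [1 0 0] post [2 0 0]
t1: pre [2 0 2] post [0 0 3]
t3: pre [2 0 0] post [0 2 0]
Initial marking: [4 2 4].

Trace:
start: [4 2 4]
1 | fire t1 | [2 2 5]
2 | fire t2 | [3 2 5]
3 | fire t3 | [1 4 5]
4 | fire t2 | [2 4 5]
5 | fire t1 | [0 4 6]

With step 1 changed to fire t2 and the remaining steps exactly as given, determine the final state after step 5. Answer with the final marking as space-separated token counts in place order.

(re-executing from step 1 with the substitution; state before step 1: [4 2 4])
1 | fire t2 | [5 2 4]
2 | fire t2 | [6 2 4]
3 | fire t3 | [4 4 4]
4 | fire t2 | [5 4 4]
5 | fire t1 | [3 4 5]

3 4 5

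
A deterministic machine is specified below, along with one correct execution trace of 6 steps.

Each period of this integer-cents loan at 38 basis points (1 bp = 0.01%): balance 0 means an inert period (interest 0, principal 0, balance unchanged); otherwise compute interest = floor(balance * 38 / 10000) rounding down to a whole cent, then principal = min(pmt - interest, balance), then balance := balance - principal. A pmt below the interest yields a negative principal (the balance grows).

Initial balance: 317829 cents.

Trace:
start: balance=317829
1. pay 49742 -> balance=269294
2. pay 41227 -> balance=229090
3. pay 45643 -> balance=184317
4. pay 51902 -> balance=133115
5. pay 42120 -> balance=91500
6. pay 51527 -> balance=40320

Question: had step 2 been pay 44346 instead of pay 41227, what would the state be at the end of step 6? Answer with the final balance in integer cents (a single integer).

37153

(re-executing from step 2 with the substitution; state before step 2: balance=269294)
2. pay 44346 -> balance=225971
3. pay 45643 -> balance=181186
4. pay 51902 -> balance=129972
5. pay 42120 -> balance=88345
6. pay 51527 -> balance=37153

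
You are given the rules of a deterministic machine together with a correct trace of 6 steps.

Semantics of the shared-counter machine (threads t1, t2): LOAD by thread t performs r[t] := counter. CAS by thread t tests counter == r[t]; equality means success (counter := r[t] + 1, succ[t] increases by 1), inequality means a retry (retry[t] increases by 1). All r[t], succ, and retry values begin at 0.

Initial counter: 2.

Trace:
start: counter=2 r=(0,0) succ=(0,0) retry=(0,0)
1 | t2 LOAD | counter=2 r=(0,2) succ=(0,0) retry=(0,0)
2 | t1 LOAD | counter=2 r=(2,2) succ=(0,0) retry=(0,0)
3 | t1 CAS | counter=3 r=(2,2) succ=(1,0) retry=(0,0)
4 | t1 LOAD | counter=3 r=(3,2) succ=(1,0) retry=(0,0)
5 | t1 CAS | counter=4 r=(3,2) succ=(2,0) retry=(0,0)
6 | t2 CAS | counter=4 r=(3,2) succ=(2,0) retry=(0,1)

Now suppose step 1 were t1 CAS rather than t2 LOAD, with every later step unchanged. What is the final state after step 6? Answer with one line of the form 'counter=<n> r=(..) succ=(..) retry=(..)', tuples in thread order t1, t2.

counter=4 r=(3,0) succ=(2,0) retry=(1,1)

(re-executing from step 1 with the substitution; state before step 1: counter=2 r=(0,0) succ=(0,0) retry=(0,0))
1 | t1 CAS | counter=2 r=(0,0) succ=(0,0) retry=(1,0)
2 | t1 LOAD | counter=2 r=(2,0) succ=(0,0) retry=(1,0)
3 | t1 CAS | counter=3 r=(2,0) succ=(1,0) retry=(1,0)
4 | t1 LOAD | counter=3 r=(3,0) succ=(1,0) retry=(1,0)
5 | t1 CAS | counter=4 r=(3,0) succ=(2,0) retry=(1,0)
6 | t2 CAS | counter=4 r=(3,0) succ=(2,0) retry=(1,1)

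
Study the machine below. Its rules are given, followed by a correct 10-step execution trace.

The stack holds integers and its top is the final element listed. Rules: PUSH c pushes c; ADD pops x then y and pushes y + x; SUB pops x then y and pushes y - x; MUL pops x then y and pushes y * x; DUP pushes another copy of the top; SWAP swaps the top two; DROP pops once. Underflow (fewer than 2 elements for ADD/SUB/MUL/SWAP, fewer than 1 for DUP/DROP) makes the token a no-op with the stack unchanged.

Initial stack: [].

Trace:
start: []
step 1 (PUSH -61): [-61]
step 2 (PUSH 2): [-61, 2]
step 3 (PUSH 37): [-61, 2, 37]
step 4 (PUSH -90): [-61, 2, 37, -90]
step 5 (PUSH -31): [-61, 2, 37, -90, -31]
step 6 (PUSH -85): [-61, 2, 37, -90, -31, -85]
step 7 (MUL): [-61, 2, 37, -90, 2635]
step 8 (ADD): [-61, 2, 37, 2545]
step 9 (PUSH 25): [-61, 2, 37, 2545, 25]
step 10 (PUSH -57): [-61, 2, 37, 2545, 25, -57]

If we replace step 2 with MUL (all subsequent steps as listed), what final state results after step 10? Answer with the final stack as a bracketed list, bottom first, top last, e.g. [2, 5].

[-61, 37, 2545, 25, -57]

(re-executing from step 2 with the substitution; state before step 2: [-61])
step 2 (MUL): [-61]
step 3 (PUSH 37): [-61, 37]
step 4 (PUSH -90): [-61, 37, -90]
step 5 (PUSH -31): [-61, 37, -90, -31]
step 6 (PUSH -85): [-61, 37, -90, -31, -85]
step 7 (MUL): [-61, 37, -90, 2635]
step 8 (ADD): [-61, 37, 2545]
step 9 (PUSH 25): [-61, 37, 2545, 25]
step 10 (PUSH -57): [-61, 37, 2545, 25, -57]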